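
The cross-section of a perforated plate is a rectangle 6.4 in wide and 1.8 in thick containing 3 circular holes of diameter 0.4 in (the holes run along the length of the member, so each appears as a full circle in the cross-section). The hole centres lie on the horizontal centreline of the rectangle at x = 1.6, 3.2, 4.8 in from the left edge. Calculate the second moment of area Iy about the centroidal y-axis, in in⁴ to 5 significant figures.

Treat the section as a set of non-overlapping primitives; coordinates are from the bounding-box lower-left.
Plate: 6.4 × 1.8, A = 11.52 in², x = 3.2 in, Ī = 39.3216 in⁴.
Hole 1 (subtracted): ⌀0.4, A = 0.1256637 in², x = 1.6 in, Ī = 0.001256637 in⁴.
Hole 2 (subtracted): ⌀0.4, A = 0.1256637 in², x = 3.2 in, Ī = 0.001256637 in⁴.
Hole 3 (subtracted): ⌀0.4, A = 0.1256637 in², x = 4.8 in, Ī = 0.001256637 in⁴.
By symmetry the centroid is at mid-width, x̄ = 3.2 in.
Transfer each piece to the centroidal y-axis using Ī + A·d² with d = x − 3.2:
  plate: d = 0 in → contributes +39.3216 in⁴
  hole 1: d = -1.6 in → contributes −0.3229557 in⁴
  hole 2: d = 0 in → contributes −0.001256637 in⁴
  hole 3: d = 1.6 in → contributes −0.3229557 in⁴
Total I = 38.67443 in⁴.

Iy ≈ 38.674 in⁴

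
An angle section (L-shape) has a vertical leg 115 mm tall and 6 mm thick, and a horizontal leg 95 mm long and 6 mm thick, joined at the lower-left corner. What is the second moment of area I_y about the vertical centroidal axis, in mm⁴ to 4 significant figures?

I_y ≈ 1.034 × 10⁶ mm⁴

Treat the section as a set of non-overlapping primitives; coordinates are from the bounding-box lower-left.
Vertical leg: 6 × 115, A = 690 mm², x = 3 mm, Ī = 2 070 mm⁴.
Horizontal leg (remainder): 89 × 6, A = 534 mm², x = 50.5 mm, Ī = 352 485 mm⁴.
Centroid: x̄ = ΣA·x / ΣA = 23.723 mm.
Transfer each piece to the vertical centroidal axis using Ī + A·d² with d = x − 23.723:
  vertical leg: d = -20.723 mm → contributes +298 387 mm⁴
  horizontal leg (remainder): d = 26.777 mm → contributes +735 366 mm⁴
Total I = 1 033 752 mm⁴.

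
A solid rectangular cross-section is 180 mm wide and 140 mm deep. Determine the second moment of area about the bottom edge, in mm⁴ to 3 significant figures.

The section: 180 × 140, A = 25 200 mm², y = 70 mm, Ī = 41 160 000 mm⁴.
Transfer it to a horizontal axis along the bottom face using Ī + A·d² with d = y − 0:
  the section: d = 70 mm → contributes +164 640 000 mm⁴
Total I = 164 640 000 mm⁴.

I_base ≈ 1.65 × 10⁸ mm⁴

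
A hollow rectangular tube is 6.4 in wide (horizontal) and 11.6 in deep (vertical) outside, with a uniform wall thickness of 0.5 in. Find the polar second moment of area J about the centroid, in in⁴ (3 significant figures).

J ≈ 411 in⁴

Break the section into simple shapes (no overlaps), measuring from the bottom-left corner of the bounding box.
Outer rectangle: 6.4 × 11.6, A = 74.24 in², y = 5.8 in, Ī = 832.48 in⁴.
Inner void (subtracted): 5.4 × 10.6, A = 57.24 in², y = 5.8 in, Ī = 535.96 in⁴.
By symmetry the centroid is at mid-height, ȳ = 5.8 in.
All pieces are centred on the centroidal x-axis, so I = ΣĪ (holes subtracted) = 296.52 in⁴.
Repeating about the centroidal y-axis gives I_y = 114.31 in⁴.
Polar second moment: J = I_x + I_y = 410.83 in⁴.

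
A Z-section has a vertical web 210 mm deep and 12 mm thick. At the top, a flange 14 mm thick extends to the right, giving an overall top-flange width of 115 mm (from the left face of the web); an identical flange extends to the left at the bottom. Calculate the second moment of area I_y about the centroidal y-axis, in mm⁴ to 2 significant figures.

I_y ≈ 1.2 × 10⁷ mm⁴

Treat the section as a set of non-overlapping primitives; coordinates are from the bounding-box lower-left.
Web: 12 × 210, A = 2 520 mm², x = 109 mm, Ī = 30 240 mm⁴.
Top flange (beyond web): 103 × 14, A = 1 442 mm², x = 166.5 mm, Ī = 1 274 848 mm⁴.
Bottom flange (beyond web): 103 × 14, A = 1 442 mm², x = 51.5 mm, Ī = 1 274 848 mm⁴.
Centroid: x̄ = ΣA·x / ΣA = 109 mm.
Transfer each piece to the centroidal y-axis using Ī + A·d² with d = x − 109:
  web: d = 0 mm → contributes +30 240 mm⁴
  top flange (beyond web): d = 57.5 mm → contributes +6 042 461 mm⁴
  bottom flange (beyond web): d = -57.5 mm → contributes +6 042 461 mm⁴
Total I = 12 115 161 mm⁴.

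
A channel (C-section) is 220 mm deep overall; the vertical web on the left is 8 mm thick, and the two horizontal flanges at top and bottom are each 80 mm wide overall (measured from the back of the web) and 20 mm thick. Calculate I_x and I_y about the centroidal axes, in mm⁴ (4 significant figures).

Decompose the section into non-overlapping parts with the origin at the bottom-left of its bounding rectangle.
Web: 8 × 220, A = 1 760 mm², y = 110 mm, Ī = 7 098 667 mm⁴.
Top flange (beyond web): 72 × 20, A = 1 440 mm², y = 210 mm, Ī = 48 000 mm⁴.
Bottom flange (beyond web): 72 × 20, A = 1 440 mm², y = 10 mm, Ī = 48 000 mm⁴.
By symmetry the centroid is at mid-height, ȳ = 110 mm.
Transfer each piece to the centroidal x-axis using Ī + A·d² with d = y − 110:
  web: d = 0 mm → contributes +7 098 667 mm⁴
  top flange (beyond web): d = 100 mm → contributes +14 448 000 mm⁴
  bottom flange (beyond web): d = -100 mm → contributes +14 448 000 mm⁴
Total I = 35 994 667 mm⁴.
For the y-axis: x̄ = 28.8276 mm.
Repeating about the centroidal y-axis gives I_y = 3 001 409 mm⁴.

I_x ≈ 3.599 × 10⁷ mm⁴, I_y ≈ 3.001 × 10⁶ mm⁴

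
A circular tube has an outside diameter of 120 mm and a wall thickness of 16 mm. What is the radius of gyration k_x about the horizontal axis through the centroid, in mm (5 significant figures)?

Split into non-overlapping primitives; take the origin at the lower-left of the bounding box.
Outer circle: ⌀120, A = 11309.73 mm², y = 60 mm, Ī = 10 178 760 mm⁴.
Bore (subtracted): ⌀88, A = 6082.123 mm², y = 60 mm, Ī = 2 943 748 mm⁴.
By symmetry the centroid is at mid-height, ȳ = 60 mm.
All pieces are centred on the horizontal axis through the centroid, so I = ΣĪ (holes subtracted) = 7 235 012 mm⁴.
Radius of gyration: k = √(I/A) = √(7 235 012 / 5227.61) = 37.20215 mm.

k_x ≈ 37.202 mm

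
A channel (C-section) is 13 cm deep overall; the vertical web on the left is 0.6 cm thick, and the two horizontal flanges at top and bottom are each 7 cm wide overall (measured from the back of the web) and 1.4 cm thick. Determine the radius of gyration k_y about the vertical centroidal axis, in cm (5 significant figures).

Treat the section as a set of non-overlapping primitives; coordinates are from the bounding-box lower-left.
Web: 0.6 × 13, A = 7.8 cm², x = 0.3 cm, Ī = 0.234 cm⁴.
Top flange (beyond web): 6.4 × 1.4, A = 8.96 cm², x = 3.8 cm, Ī = 30.58347 cm⁴.
Bottom flange (beyond web): 6.4 × 1.4, A = 8.96 cm², x = 3.8 cm, Ī = 30.58347 cm⁴.
Centroid: x̄ = ΣA·x / ΣA = 2.738569 cm.
Transfer each piece to the vertical centroidal axis using Ī + A·d² with d = x − 2.738569:
  web: d = -2.438569 cm → contributes +46.61763 cm⁴
  top flange (beyond web): d = 1.061431 cm → contributes +40.67812 cm⁴
  bottom flange (beyond web): d = 1.061431 cm → contributes +40.67812 cm⁴
Total I = 127.9739 cm⁴.
Radius of gyration: k = √(I/A) = √(127.9739 / 25.72) = 2.230618 cm.

k_y ≈ 2.2306 cm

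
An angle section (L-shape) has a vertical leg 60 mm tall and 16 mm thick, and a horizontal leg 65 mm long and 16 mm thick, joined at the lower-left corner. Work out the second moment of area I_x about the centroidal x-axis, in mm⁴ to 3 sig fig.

Treat the section as a set of non-overlapping primitives; coordinates are from the bounding-box lower-left.
Vertical leg: 16 × 60, A = 960 mm², y = 30 mm, Ī = 288 000 mm⁴.
Horizontal leg (remainder): 49 × 16, A = 784 mm², y = 8 mm, Ī = 16 725 mm⁴.
Centroid: ȳ = ΣA·y / ΣA = 20.11 mm.
Transfer each piece to the centroidal x-axis using Ī + A·d² with d = y − 20.11:
  vertical leg: d = 9.8899 mm → contributes +381 898 mm⁴
  horizontal leg (remainder): d = -12.11 mm → contributes +131 702 mm⁴
Total I = 513 600 mm⁴.

I_x ≈ 5.14 × 10⁵ mm⁴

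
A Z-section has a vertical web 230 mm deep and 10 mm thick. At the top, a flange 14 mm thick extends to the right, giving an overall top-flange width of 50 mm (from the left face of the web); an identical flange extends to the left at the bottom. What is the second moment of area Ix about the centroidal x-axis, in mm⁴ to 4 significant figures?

Treat the section as a set of non-overlapping primitives; coordinates are from the bounding-box lower-left.
Web: 10 × 230, A = 2 300 mm², y = 115 mm, Ī = 10 139 167 mm⁴.
Top flange (beyond web): 40 × 14, A = 560 mm², y = 223 mm, Ī = 9146.67 mm⁴.
Bottom flange (beyond web): 40 × 14, A = 560 mm², y = 7 mm, Ī = 9146.67 mm⁴.
Centroid: ȳ = ΣA·y / ΣA = 115 mm.
Transfer each piece to the centroidal x-axis using Ī + A·d² with d = y − 115:
  web: d = 0 mm → contributes +10 139 167 mm⁴
  top flange (beyond web): d = 108 mm → contributes +6 540 987 mm⁴
  bottom flange (beyond web): d = -108 mm → contributes +6 540 987 mm⁴
Total I = 23 221 140 mm⁴.

Ix ≈ 2.322 × 10⁷ mm⁴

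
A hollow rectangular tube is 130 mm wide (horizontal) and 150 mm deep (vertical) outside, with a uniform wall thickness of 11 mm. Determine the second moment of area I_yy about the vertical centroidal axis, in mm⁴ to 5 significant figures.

I_yy ≈ 1.4026 × 10⁷ mm⁴

Break the section into simple shapes (no overlaps), measuring from the bottom-left corner of the bounding box.
Outer rectangle: 130 × 150, A = 19 500 mm², x = 65 mm, Ī = 27 462 500 mm⁴.
Inner void (subtracted): 108 × 128, A = 13 824 mm², x = 65 mm, Ī = 13 436 928 mm⁴.
By symmetry the centroid is at mid-width, x̄ = 65 mm.
All pieces are centred on the vertical centroidal axis, so I = ΣĪ (holes subtracted) = 14 025 572 mm⁴.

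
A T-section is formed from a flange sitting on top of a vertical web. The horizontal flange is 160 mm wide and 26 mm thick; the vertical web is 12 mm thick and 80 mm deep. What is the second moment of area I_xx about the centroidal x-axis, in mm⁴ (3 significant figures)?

I_xx ≈ 2.94 × 10⁶ mm⁴

Split into non-overlapping primitives; take the origin at the lower-left of the bounding box.
Flange: 160 × 26, A = 4 160 mm², y = 93 mm, Ī = 234 347 mm⁴.
Web: 12 × 80, A = 960 mm², y = 40 mm, Ī = 512 000 mm⁴.
Centroid: ȳ = ΣA·y / ΣA = 83.063 mm.
Transfer each piece to the centroidal x-axis using Ī + A·d² with d = y − 83.063:
  flange: d = 9.9375 mm → contributes +645 163 mm⁴
  web: d = -43.063 mm → contributes +2 292 204 mm⁴
Total I = 2 937 367 mm⁴.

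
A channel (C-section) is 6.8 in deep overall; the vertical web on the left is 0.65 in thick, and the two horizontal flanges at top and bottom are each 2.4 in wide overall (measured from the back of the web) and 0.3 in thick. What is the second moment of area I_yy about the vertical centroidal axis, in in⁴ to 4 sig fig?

Break the section into simple shapes (no overlaps), measuring from the bottom-left corner of the bounding box.
Web: 0.65 × 6.8, A = 4.42 in², x = 0.325 in, Ī = 0.155621 in⁴.
Top flange (beyond web): 1.75 × 0.3, A = 0.525 in², x = 1.525 in, Ī = 0.133984 in⁴.
Bottom flange (beyond web): 1.75 × 0.3, A = 0.525 in², x = 1.525 in, Ī = 0.133984 in⁴.
Centroid: x̄ = ΣA·x / ΣA = 0.555347 in.
Transfer each piece to the vertical centroidal axis using Ī + A·d² with d = x − 0.555347:
  web: d = -0.230347 in → contributes +0.390146 in⁴
  top flange (beyond web): d = 0.969653 in → contributes +0.627603 in⁴
  bottom flange (beyond web): d = 0.969653 in → contributes +0.627603 in⁴
Total I = 1.64535 in⁴.

I_yy ≈ 1.645 in⁴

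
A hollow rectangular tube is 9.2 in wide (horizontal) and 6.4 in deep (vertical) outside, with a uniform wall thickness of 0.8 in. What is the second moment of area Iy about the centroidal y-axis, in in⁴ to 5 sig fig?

Treat the section as a set of non-overlapping primitives; coordinates are from the bounding-box lower-left.
Outer rectangle: 9.2 × 6.4, A = 58.88 in², x = 4.6 in, Ī = 415.3003 in⁴.
Inner void (subtracted): 7.6 × 4.8, A = 36.48 in², x = 4.6 in, Ī = 175.5904 in⁴.
By symmetry the centroid is at mid-width, x̄ = 4.6 in.
All pieces are centred on the centroidal y-axis, so I = ΣĪ (holes subtracted) = 239.7099 in⁴.

Iy ≈ 239.71 in⁴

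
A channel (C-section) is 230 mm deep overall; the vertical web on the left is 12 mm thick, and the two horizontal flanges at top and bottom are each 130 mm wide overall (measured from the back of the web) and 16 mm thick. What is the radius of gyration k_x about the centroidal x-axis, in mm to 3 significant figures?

k_x ≈ 92.1 mm

Break the section into simple shapes (no overlaps), measuring from the bottom-left corner of the bounding box.
Web: 12 × 230, A = 2 760 mm², y = 115 mm, Ī = 12 167 000 mm⁴.
Top flange (beyond web): 118 × 16, A = 1 888 mm², y = 222 mm, Ī = 40 277 mm⁴.
Bottom flange (beyond web): 118 × 16, A = 1 888 mm², y = 8 mm, Ī = 40 277 mm⁴.
By symmetry the centroid is at mid-height, ȳ = 115 mm.
Transfer each piece to the centroidal x-axis using Ī + A·d² with d = y − 115:
  web: d = 0 mm → contributes +12 167 000 mm⁴
  top flange (beyond web): d = 107 mm → contributes +21 655 989 mm⁴
  bottom flange (beyond web): d = -107 mm → contributes +21 655 989 mm⁴
Total I = 55 478 979 mm⁴.
Radius of gyration: k = √(I/A) = √(55 478 979 / 6 536) = 92.132 mm.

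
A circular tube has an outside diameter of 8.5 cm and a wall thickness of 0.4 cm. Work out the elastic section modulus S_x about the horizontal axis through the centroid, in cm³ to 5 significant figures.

Split into non-overlapping primitives; take the origin at the lower-left of the bounding box.
Outer circle: ⌀8.5, A = 56.74502 cm², y = 4.25 cm, Ī = 256.2392 cm⁴.
Bore (subtracted): ⌀7.7, A = 46.56626 cm², y = 4.25 cm, Ī = 172.5571 cm⁴.
By symmetry the centroid is at mid-height, ȳ = 4.25 cm.
All pieces are centred on the horizontal axis through the centroid, so I = ΣĪ (holes subtracted) = 83.68213 cm⁴.
Extreme fibre distance c = 4.25 cm; S = I/c = 19.68991 cm³.

S_x ≈ 19.690 cm³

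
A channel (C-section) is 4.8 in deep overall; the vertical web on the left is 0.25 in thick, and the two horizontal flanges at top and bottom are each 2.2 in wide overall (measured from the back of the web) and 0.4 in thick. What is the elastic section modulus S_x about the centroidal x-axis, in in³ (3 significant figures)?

Split into non-overlapping primitives; take the origin at the lower-left of the bounding box.
Web: 0.25 × 4.8, A = 1.2 in², y = 2.4 in, Ī = 2.304 in⁴.
Top flange (beyond web): 1.95 × 0.4, A = 0.78 in², y = 4.6 in, Ī = 0.0104 in⁴.
Bottom flange (beyond web): 1.95 × 0.4, A = 0.78 in², y = 0.2 in, Ī = 0.0104 in⁴.
By symmetry the centroid is at mid-height, ȳ = 2.4 in.
Transfer each piece to the centroidal x-axis using Ī + A·d² with d = y − 2.4:
  web: d = 0 in → contributes +2.304 in⁴
  top flange (beyond web): d = 2.2 in → contributes +3.7856 in⁴
  bottom flange (beyond web): d = -2.2 in → contributes +3.7856 in⁴
Total I = 9.8752 in⁴.
Extreme fibre distance c = 2.4 in; S = I/c = 4.1147 in³.

S_x ≈ 4.11 in³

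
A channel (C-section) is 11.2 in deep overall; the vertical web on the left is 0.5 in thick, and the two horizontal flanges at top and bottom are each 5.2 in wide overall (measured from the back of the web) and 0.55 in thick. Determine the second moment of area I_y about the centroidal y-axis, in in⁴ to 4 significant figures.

I_y ≈ 27.81 in⁴

Break the section into simple shapes (no overlaps), measuring from the bottom-left corner of the bounding box.
Web: 0.5 × 11.2, A = 5.6 in², x = 0.25 in, Ī = 0.116667 in⁴.
Top flange (beyond web): 4.7 × 0.55, A = 2.585 in², x = 2.85 in, Ī = 4.75855 in⁴.
Bottom flange (beyond web): 4.7 × 0.55, A = 2.585 in², x = 2.85 in, Ī = 4.75855 in⁴.
Centroid: x̄ = ΣA·x / ΣA = 1.4981 in.
Transfer each piece to the centroidal y-axis using Ī + A·d² with d = x − 1.4981:
  web: d = -1.2481 in → contributes +8.84004 in⁴
  top flange (beyond web): d = 1.3519 in → contributes +9.48301 in⁴
  bottom flange (beyond web): d = 1.3519 in → contributes +9.48301 in⁴
Total I = 27.8061 in⁴.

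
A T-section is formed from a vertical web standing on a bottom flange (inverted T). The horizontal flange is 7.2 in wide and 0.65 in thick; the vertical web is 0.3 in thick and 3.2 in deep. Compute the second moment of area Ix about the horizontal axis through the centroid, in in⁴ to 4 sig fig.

Ix ≈ 3.936 in⁴

Treat the section as a set of non-overlapping primitives; coordinates are from the bounding-box lower-left.
Flange: 7.2 × 0.65, A = 4.68 in², y = 0.325 in, Ī = 0.164775 in⁴.
Web: 0.3 × 3.2, A = 0.96 in², y = 2.25 in, Ī = 0.8192 in⁴.
Centroid: ȳ = ΣA·y / ΣA = 0.65266 in.
Transfer each piece to the horizontal axis through the centroid using Ī + A·d² with d = y − 0.65266:
  flange: d = -0.32766 in → contributes +0.667224 in⁴
  web: d = 1.59734 in → contributes +3.26864 in⁴
Total I = 3.93586 in⁴.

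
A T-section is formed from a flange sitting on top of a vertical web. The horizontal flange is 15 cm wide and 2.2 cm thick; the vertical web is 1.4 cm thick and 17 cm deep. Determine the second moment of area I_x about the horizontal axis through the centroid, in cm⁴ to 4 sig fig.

Treat the section as a set of non-overlapping primitives; coordinates are from the bounding-box lower-left.
Flange: 15 × 2.2, A = 33 cm², y = 18.1 cm, Ī = 13.31 cm⁴.
Web: 1.4 × 17, A = 23.8 cm², y = 8.5 cm, Ī = 573.183 cm⁴.
Centroid: ȳ = ΣA·y / ΣA = 14.0775 cm.
Transfer each piece to the horizontal axis through the centroid using Ī + A·d² with d = y − 14.0775:
  flange: d = 4.02254 cm → contributes +547.276 cm⁴
  web: d = -5.57746 cm → contributes +1313.56 cm⁴
Total I = 1860.83 cm⁴.

I_x ≈ 1861 cm⁴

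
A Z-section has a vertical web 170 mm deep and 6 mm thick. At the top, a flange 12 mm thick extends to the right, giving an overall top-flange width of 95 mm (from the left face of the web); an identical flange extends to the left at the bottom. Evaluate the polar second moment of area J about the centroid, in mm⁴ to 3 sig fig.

Decompose the section into non-overlapping parts with the origin at the bottom-left of its bounding rectangle.
Web: 6 × 170, A = 1 020 mm², y = 85 mm, Ī = 2 456 500 mm⁴.
Top flange (beyond web): 89 × 12, A = 1 068 mm², y = 164 mm, Ī = 12 816 mm⁴.
Bottom flange (beyond web): 89 × 12, A = 1 068 mm², y = 6 mm, Ī = 12 816 mm⁴.
Centroid: ȳ = ΣA·y / ΣA = 85 mm.
Transfer each piece to the centroidal x-axis using Ī + A·d² with d = y − 85:
  web: d = 0 mm → contributes +2 456 500 mm⁴
  top flange (beyond web): d = 79 mm → contributes +6 678 204 mm⁴
  bottom flange (beyond web): d = -79 mm → contributes +6 678 204 mm⁴
Total I = 15 812 908 mm⁴.
For the y-axis: x̄ = 92 mm.
Repeating about the centroidal y-axis gives I_y = 6 232 348 mm⁴.
Polar second moment: J = I_x + I_y = 22 045 256 mm⁴.

J ≈ 2.20 × 10⁷ mm⁴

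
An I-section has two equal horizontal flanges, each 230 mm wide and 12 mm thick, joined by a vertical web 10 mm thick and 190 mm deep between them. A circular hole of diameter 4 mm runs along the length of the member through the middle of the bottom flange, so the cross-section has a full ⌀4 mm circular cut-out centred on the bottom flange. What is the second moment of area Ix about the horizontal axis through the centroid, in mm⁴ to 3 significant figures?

Treat the section as a set of non-overlapping primitives; coordinates are from the bounding-box lower-left.
Bottom flange: 230 × 12, A = 2 760 mm², y = 6 mm, Ī = 33 120 mm⁴.
Web: 10 × 190, A = 1 900 mm², y = 107 mm, Ī = 5 715 833 mm⁴.
Top flange: 230 × 12, A = 2 760 mm², y = 208 mm, Ī = 33 120 mm⁴.
Hole (subtracted): ⌀4, A = 12.566 mm², y = 6 mm, Ī = 12.566 mm⁴.
Centroid: ȳ = ΣA·y / ΣA = 107.17 mm.
Transfer each piece to the horizontal axis through the centroid using Ī + A·d² with d = y − 107.17:
  bottom flange: d = -101.17 mm → contributes +28 283 488 mm⁴
  web: d = -0.17134 mm → contributes +5 715 889 mm⁴
  top flange: d = 100.83 mm → contributes +28 092 435 mm⁴
  hole: d = -101.17 mm → contributes −128 637 mm⁴
Total I = 61 963 174 mm⁴.

Ix ≈ 6.20 × 10⁷ mm⁴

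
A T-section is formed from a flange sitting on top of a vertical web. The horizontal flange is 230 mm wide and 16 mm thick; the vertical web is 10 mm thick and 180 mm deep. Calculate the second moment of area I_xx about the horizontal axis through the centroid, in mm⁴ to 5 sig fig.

Decompose the section into non-overlapping parts with the origin at the bottom-left of its bounding rectangle.
Flange: 230 × 16, A = 3 680 mm², y = 188 mm, Ī = 78506.67 mm⁴.
Web: 10 × 180, A = 1 800 mm², y = 90 mm, Ī = 4 860 000 mm⁴.
Centroid: ȳ = ΣA·y / ΣA = 155.8102 mm.
Transfer each piece to the horizontal axis through the centroid using Ī + A·d² with d = y − 155.8102:
  flange: d = 32.18978 mm → contributes +3 891 656 mm⁴
  web: d = -65.81022 mm → contributes +12 655 773 mm⁴
Total I = 16 547 429 mm⁴.

I_xx ≈ 1.6547 × 10⁷ mm⁴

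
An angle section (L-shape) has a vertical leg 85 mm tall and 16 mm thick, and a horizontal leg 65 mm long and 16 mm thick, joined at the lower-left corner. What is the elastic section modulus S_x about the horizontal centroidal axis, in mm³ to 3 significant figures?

S_x ≈ 2.59 × 10⁴ mm³

Treat the section as a set of non-overlapping primitives; coordinates are from the bounding-box lower-left.
Vertical leg: 16 × 85, A = 1 360 mm², y = 42.5 mm, Ī = 818 833 mm⁴.
Horizontal leg (remainder): 49 × 16, A = 784 mm², y = 8 mm, Ī = 16 725 mm⁴.
Centroid: ȳ = ΣA·y / ΣA = 29.884 mm.
Transfer each piece to the horizontal centroidal axis using Ī + A·d² with d = y − 29.884:
  vertical leg: d = 12.616 mm → contributes +1 035 284 mm⁴
  horizontal leg (remainder): d = -21.884 mm → contributes +392 202 mm⁴
Total I = 1 427 486 mm⁴.
Extreme fibre distance c = 55.116 mm; S = I/c = 25 900 mm³.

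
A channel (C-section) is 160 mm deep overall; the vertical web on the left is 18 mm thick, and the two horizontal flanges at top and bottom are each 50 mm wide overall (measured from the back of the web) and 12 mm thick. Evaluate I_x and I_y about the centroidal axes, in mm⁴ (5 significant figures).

Treat the section as a set of non-overlapping primitives; coordinates are from the bounding-box lower-left.
Web: 18 × 160, A = 2 880 mm², y = 80 mm, Ī = 6 144 000 mm⁴.
Top flange (beyond web): 32 × 12, A = 384 mm², y = 154 mm, Ī = 4 608 mm⁴.
Bottom flange (beyond web): 32 × 12, A = 384 mm², y = 6 mm, Ī = 4 608 mm⁴.
By symmetry the centroid is at mid-height, ȳ = 80 mm.
Transfer each piece to the centroidal x-axis using Ī + A·d² with d = y − 80:
  web: d = 0 mm → contributes +6 144 000 mm⁴
  top flange (beyond web): d = 74 mm → contributes +2 107 392 mm⁴
  bottom flange (beyond web): d = -74 mm → contributes +2 107 392 mm⁴
Total I = 10 358 784 mm⁴.
For the y-axis: x̄ = 14.26316 mm.
Repeating about the centroidal y-axis gives I_y = 522243.4 mm⁴.

I_x ≈ 1.0359 × 10⁷ mm⁴, I_y ≈ 5.2224 × 10⁵ mm⁴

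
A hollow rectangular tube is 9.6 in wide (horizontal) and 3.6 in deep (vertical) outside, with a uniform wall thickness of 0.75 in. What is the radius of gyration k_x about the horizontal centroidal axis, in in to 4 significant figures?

Split into non-overlapping primitives; take the origin at the lower-left of the bounding box.
Outer rectangle: 9.6 × 3.6, A = 34.56 in², y = 1.8 in, Ī = 37.3248 in⁴.
Inner void (subtracted): 8.1 × 2.1, A = 17.01 in², y = 1.8 in, Ī = 6.25118 in⁴.
By symmetry the centroid is at mid-height, ȳ = 1.8 in.
All pieces are centred on the horizontal centroidal axis, so I = ΣĪ (holes subtracted) = 31.0736 in⁴.
Radius of gyration: k = √(I/A) = √(31.0736 / 17.55) = 1.33063 in.

k_x ≈ 1.331 in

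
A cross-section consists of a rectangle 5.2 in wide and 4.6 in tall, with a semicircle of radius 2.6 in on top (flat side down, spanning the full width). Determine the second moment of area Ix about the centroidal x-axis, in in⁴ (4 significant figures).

Break the section into simple shapes (no overlaps), measuring from the bottom-left corner of the bounding box.
Rectangular body: 5.2 × 4.6, A = 23.92 in², y = 2.3 in, Ī = 42.1789 in⁴.
Semicircular cap: semicircle r = 2.6, A = 10.6186 in², y = 5.70347 in, Ī = 5.01563 in⁴.
Centroid: ȳ = ΣA·y / ΣA = 3.34637 in.
Transfer each piece to the centroidal x-axis using Ī + A·d² with d = y − 3.34637:
  rectangular body: d = -1.04637 in → contributes +68.3686 in⁴
  semicircular cap: d = 2.35711 in → contributes +64.0119 in⁴
Total I = 132.381 in⁴.

Ix ≈ 132.4 in⁴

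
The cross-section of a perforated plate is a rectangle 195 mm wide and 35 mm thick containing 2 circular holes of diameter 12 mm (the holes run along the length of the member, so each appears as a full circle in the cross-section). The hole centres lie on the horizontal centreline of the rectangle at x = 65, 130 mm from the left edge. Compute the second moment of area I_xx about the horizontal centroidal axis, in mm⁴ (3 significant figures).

Decompose the section into non-overlapping parts with the origin at the bottom-left of its bounding rectangle.
Plate: 195 × 35, A = 6 825 mm², y = 17.5 mm, Ī = 696 719 mm⁴.
Hole 1 (subtracted): ⌀12, A = 113.1 mm², y = 17.5 mm, Ī = 1017.9 mm⁴.
Hole 2 (subtracted): ⌀12, A = 113.1 mm², y = 17.5 mm, Ī = 1017.9 mm⁴.
By symmetry the centroid is at mid-height, ȳ = 17.5 mm.
All pieces are centred on the horizontal centroidal axis, so I = ΣĪ (holes subtracted) = 694 683 mm⁴.

I_xx ≈ 6.95 × 10⁵ mm⁴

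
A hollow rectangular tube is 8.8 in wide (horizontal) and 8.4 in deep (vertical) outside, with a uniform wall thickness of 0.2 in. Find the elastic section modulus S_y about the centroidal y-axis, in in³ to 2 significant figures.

Split into non-overlapping primitives; take the origin at the lower-left of the bounding box.
Outer rectangle: 8.8 × 8.4, A = 73.92 in², x = 4.4 in, Ī = 477 in⁴.
Inner void (subtracted): 8.4 × 8, A = 67.2 in², x = 4.4 in, Ī = 395.1 in⁴.
By symmetry the centroid is at mid-width, x̄ = 4.4 in.
All pieces are centred on the centroidal y-axis, so I = ΣĪ (holes subtracted) = 81.89 in⁴.
Extreme fibre distance c = 4.4 in; S = I/c = 18.61 in³.

S_y ≈ 19 in³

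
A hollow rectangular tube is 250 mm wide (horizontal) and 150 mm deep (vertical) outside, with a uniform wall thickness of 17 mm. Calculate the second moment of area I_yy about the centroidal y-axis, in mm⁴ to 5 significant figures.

I_yy ≈ 9.7895 × 10⁷ mm⁴

Break the section into simple shapes (no overlaps), measuring from the bottom-left corner of the bounding box.
Outer rectangle: 250 × 150, A = 37 500 mm², x = 125 mm, Ī = 195 312 500 mm⁴.
Inner void (subtracted): 216 × 116, A = 25 056 mm², x = 125 mm, Ī = 97 417 728 mm⁴.
By symmetry the centroid is at mid-width, x̄ = 125 mm.
All pieces are centred on the centroidal y-axis, so I = ΣĪ (holes subtracted) = 97 894 772 mm⁴.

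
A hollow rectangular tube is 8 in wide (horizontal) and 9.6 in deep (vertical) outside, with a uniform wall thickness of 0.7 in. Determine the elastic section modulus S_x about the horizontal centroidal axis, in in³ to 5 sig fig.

S_x ≈ 59.702 in³

Break the section into simple shapes (no overlaps), measuring from the bottom-left corner of the bounding box.
Outer rectangle: 8 × 9.6, A = 76.8 in², y = 4.8 in, Ī = 589.824 in⁴.
Inner void (subtracted): 6.6 × 8.2, A = 54.12 in², y = 4.8 in, Ī = 303.2524 in⁴.
By symmetry the centroid is at mid-height, ȳ = 4.8 in.
All pieces are centred on the horizontal centroidal axis, so I = ΣĪ (holes subtracted) = 286.5716 in⁴.
Extreme fibre distance c = 4.8 in; S = I/c = 59.70242 in³.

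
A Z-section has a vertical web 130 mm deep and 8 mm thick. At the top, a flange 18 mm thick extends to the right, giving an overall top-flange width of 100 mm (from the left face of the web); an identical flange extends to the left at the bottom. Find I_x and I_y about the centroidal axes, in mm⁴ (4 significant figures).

Decompose the section into non-overlapping parts with the origin at the bottom-left of its bounding rectangle.
Web: 8 × 130, A = 1 040 mm², y = 65 mm, Ī = 1 464 667 mm⁴.
Top flange (beyond web): 92 × 18, A = 1 656 mm², y = 121 mm, Ī = 44 712 mm⁴.
Bottom flange (beyond web): 92 × 18, A = 1 656 mm², y = 9 mm, Ī = 44 712 mm⁴.
Centroid: ȳ = ΣA·y / ΣA = 65 mm.
Transfer each piece to the centroidal x-axis using Ī + A·d² with d = y − 65:
  web: d = 0 mm → contributes +1 464 667 mm⁴
  top flange (beyond web): d = 56 mm → contributes +5 237 928 mm⁴
  bottom flange (beyond web): d = -56 mm → contributes +5 237 928 mm⁴
Total I = 11 940 523 mm⁴.
For the y-axis: x̄ = 96 mm.
Repeating about the centroidal y-axis gives I_y = 10 621 611 mm⁴.

I_x ≈ 1.194 × 10⁷ mm⁴, I_y ≈ 1.062 × 10⁷ mm⁴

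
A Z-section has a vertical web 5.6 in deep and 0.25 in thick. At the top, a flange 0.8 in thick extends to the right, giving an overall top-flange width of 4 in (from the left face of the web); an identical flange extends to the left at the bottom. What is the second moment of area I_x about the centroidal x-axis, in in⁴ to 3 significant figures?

I_x ≈ 38.5 in⁴

Treat the section as a set of non-overlapping primitives; coordinates are from the bounding-box lower-left.
Web: 0.25 × 5.6, A = 1.4 in², y = 2.8 in, Ī = 3.6587 in⁴.
Top flange (beyond web): 3.75 × 0.8, A = 3 in², y = 5.2 in, Ī = 0.16 in⁴.
Bottom flange (beyond web): 3.75 × 0.8, A = 3 in², y = 0.4 in, Ī = 0.16 in⁴.
Centroid: ȳ = ΣA·y / ΣA = 2.8 in.
Transfer each piece to the centroidal x-axis using Ī + A·d² with d = y − 2.8:
  web: d = 0 in → contributes +3.6587 in⁴
  top flange (beyond web): d = 2.4 in → contributes +17.44 in⁴
  bottom flange (beyond web): d = -2.4 in → contributes +17.44 in⁴
Total I = 38.539 in⁴.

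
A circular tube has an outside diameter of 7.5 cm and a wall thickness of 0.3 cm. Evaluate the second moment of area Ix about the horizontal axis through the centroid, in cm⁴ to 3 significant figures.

Ix ≈ 44.0 cm⁴

Decompose the section into non-overlapping parts with the origin at the bottom-left of its bounding rectangle.
Outer circle: ⌀7.5, A = 44.179 cm², y = 3.75 cm, Ī = 155.32 cm⁴.
Bore (subtracted): ⌀6.9, A = 37.393 cm², y = 3.75 cm, Ī = 111.27 cm⁴.
By symmetry the centroid is at mid-height, ȳ = 3.75 cm.
All pieces are centred on the horizontal axis through the centroid, so I = ΣĪ (holes subtracted) = 44.049 cm⁴.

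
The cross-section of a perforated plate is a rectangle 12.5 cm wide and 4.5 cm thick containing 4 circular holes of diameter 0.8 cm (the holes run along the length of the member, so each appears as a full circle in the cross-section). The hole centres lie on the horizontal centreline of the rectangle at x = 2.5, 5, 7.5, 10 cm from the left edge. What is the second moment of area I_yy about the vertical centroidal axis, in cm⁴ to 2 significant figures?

Split into non-overlapping primitives; take the origin at the lower-left of the bounding box.
Plate: 12.5 × 4.5, A = 56.25 cm², x = 6.25 cm, Ī = 732.4 cm⁴.
Hole 1 (subtracted): ⌀0.8, A = 0.5027 cm², x = 2.5 cm, Ī = 0.02011 cm⁴.
Hole 2 (subtracted): ⌀0.8, A = 0.5027 cm², x = 5 cm, Ī = 0.02011 cm⁴.
Hole 3 (subtracted): ⌀0.8, A = 0.5027 cm², x = 7.5 cm, Ī = 0.02011 cm⁴.
Hole 4 (subtracted): ⌀0.8, A = 0.5027 cm², x = 10 cm, Ī = 0.02011 cm⁴.
By symmetry the centroid is at mid-width, x̄ = 6.25 cm.
Transfer each piece to the vertical centroidal axis using Ī + A·d² with d = x − 6.25:
  plate: d = 0 cm → contributes +732.4 cm⁴
  hole 1: d = -3.75 cm → contributes −7.089 cm⁴
  hole 2: d = -1.25 cm → contributes −0.8055 cm⁴
  hole 3: d = 1.25 cm → contributes −0.8055 cm⁴
  hole 4: d = 3.75 cm → contributes −7.089 cm⁴
Total I = 716.6 cm⁴.

I_yy ≈ 720 cm⁴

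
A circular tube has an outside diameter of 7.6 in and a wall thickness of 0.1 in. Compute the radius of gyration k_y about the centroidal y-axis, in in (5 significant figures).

k_y ≈ 2.6519 in

Split into non-overlapping primitives; take the origin at the lower-left of the bounding box.
Outer circle: ⌀7.6, A = 45.3646 in², x = 3.8 in, Ī = 163.7662 in⁴.
Bore (subtracted): ⌀7.4, A = 43.0084 in², x = 3.8 in, Ī = 147.1963 in⁴.
By symmetry the centroid is at mid-width, x̄ = 3.8 in.
All pieces are centred on the centroidal y-axis, so I = ΣĪ (holes subtracted) = 16.56994 in⁴.
Radius of gyration: k = √(I/A) = √(16.56994 / 2.356194) = 2.651886 in.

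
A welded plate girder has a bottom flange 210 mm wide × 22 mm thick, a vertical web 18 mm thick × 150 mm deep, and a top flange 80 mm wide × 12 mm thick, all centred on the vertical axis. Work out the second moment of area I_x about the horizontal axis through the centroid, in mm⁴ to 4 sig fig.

Split into non-overlapping primitives; take the origin at the lower-left of the bounding box.
Bottom plate: 210 × 22, A = 4 620 mm², y = 11 mm, Ī = 186 340 mm⁴.
Web plate: 18 × 150, A = 2 700 mm², y = 97 mm, Ī = 5 062 500 mm⁴.
Top plate: 80 × 12, A = 960 mm², y = 178 mm, Ī = 11 520 mm⁴.
Centroid: ȳ = ΣA·y / ΣA = 58.4058 mm.
Transfer each piece to the horizontal axis through the centroid using Ī + A·d² with d = y − 58.4058:
  bottom plate: d = -47.4058 mm → contributes +10 568 910 mm⁴
  web plate: d = 38.5942 mm → contributes +9 084 184 mm⁴
  top plate: d = 119.594 mm → contributes +13 742 182 mm⁴
Total I = 33 395 277 mm⁴.

I_x ≈ 3.340 × 10⁷ mm⁴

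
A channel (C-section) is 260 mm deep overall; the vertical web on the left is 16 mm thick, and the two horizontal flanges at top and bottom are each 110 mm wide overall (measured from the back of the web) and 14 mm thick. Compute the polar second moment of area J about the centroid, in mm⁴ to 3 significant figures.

J ≈ 7.02 × 10⁷ mm⁴

Decompose the section into non-overlapping parts with the origin at the bottom-left of its bounding rectangle.
Web: 16 × 260, A = 4 160 mm², y = 130 mm, Ī = 23 434 667 mm⁴.
Top flange (beyond web): 94 × 14, A = 1 316 mm², y = 253 mm, Ī = 21 495 mm⁴.
Bottom flange (beyond web): 94 × 14, A = 1 316 mm², y = 7 mm, Ī = 21 495 mm⁴.
By symmetry the centroid is at mid-height, ȳ = 130 mm.
Transfer each piece to the centroidal x-axis using Ī + A·d² with d = y − 130:
  web: d = 0 mm → contributes +23 434 667 mm⁴
  top flange (beyond web): d = 123 mm → contributes +19 931 259 mm⁴
  bottom flange (beyond web): d = -123 mm → contributes +19 931 259 mm⁴
Total I = 63 297 184 mm⁴.
For the y-axis: x̄ = 29.313 mm.
Repeating about the centroidal y-axis gives I_y = 6 903 261 mm⁴.
Polar second moment: J = I_x + I_y = 70 200 445 mm⁴.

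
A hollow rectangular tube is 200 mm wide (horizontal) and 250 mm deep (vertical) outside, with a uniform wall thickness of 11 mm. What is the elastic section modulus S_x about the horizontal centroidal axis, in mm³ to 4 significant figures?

Decompose the section into non-overlapping parts with the origin at the bottom-left of its bounding rectangle.
Outer rectangle: 200 × 250, A = 50 000 mm², y = 125 mm, Ī = 260 416 667 mm⁴.
Inner void (subtracted): 178 × 228, A = 40 584 mm², y = 125 mm, Ī = 175 809 888 mm⁴.
By symmetry the centroid is at mid-height, ȳ = 125 mm.
All pieces are centred on the horizontal centroidal axis, so I = ΣĪ (holes subtracted) = 84 606 779 mm⁴.
Extreme fibre distance c = 125 mm; S = I/c = 676 854 mm³.

S_x ≈ 6.769 × 10⁵ mm³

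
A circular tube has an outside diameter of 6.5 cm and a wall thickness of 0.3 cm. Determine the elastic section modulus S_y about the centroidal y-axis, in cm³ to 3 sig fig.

Break the section into simple shapes (no overlaps), measuring from the bottom-left corner of the bounding box.
Outer circle: ⌀6.5, A = 33.183 cm², x = 3.25 cm, Ī = 87.624 cm⁴.
Bore (subtracted): ⌀5.9, A = 27.34 cm², x = 3.25 cm, Ī = 59.481 cm⁴.
By symmetry the centroid is at mid-width, x̄ = 3.25 cm.
All pieces are centred on the centroidal y-axis, so I = ΣĪ (holes subtracted) = 28.143 cm⁴.
Extreme fibre distance c = 3.25 cm; S = I/c = 8.6594 cm³.

S_y ≈ 8.66 cm³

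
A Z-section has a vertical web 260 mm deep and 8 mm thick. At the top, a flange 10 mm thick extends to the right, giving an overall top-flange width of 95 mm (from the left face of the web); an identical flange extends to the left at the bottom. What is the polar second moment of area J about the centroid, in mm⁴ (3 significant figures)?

J ≈ 4.40 × 10⁷ mm⁴

Treat the section as a set of non-overlapping primitives; coordinates are from the bounding-box lower-left.
Web: 8 × 260, A = 2 080 mm², y = 130 mm, Ī = 11 717 333 mm⁴.
Top flange (beyond web): 87 × 10, A = 870 mm², y = 255 mm, Ī = 7 250 mm⁴.
Bottom flange (beyond web): 87 × 10, A = 870 mm², y = 5 mm, Ī = 7 250 mm⁴.
Centroid: ȳ = ΣA·y / ΣA = 130 mm.
Transfer each piece to the centroidal x-axis using Ī + A·d² with d = y − 130:
  web: d = 0 mm → contributes +11 717 333 mm⁴
  top flange (beyond web): d = 125 mm → contributes +13 601 000 mm⁴
  bottom flange (beyond web): d = -125 mm → contributes +13 601 000 mm⁴
Total I = 38 919 333 mm⁴.
For the y-axis: x̄ = 91 mm.
Repeating about the centroidal y-axis gives I_y = 5 034 473 mm⁴.
Polar second moment: J = I_x + I_y = 43 953 807 mm⁴.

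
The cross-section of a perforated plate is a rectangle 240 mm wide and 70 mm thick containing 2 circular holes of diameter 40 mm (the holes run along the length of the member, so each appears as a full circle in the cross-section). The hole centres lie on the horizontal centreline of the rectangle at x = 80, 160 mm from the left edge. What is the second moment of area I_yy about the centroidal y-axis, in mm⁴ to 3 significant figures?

I_yy ≈ 7.64 × 10⁷ mm⁴

Treat the section as a set of non-overlapping primitives; coordinates are from the bounding-box lower-left.
Plate: 240 × 70, A = 16 800 mm², x = 120 mm, Ī = 80 640 000 mm⁴.
Hole 1 (subtracted): ⌀40, A = 1256.6 mm², x = 80 mm, Ī = 125 664 mm⁴.
Hole 2 (subtracted): ⌀40, A = 1256.6 mm², x = 160 mm, Ī = 125 664 mm⁴.
By symmetry the centroid is at mid-width, x̄ = 120 mm.
Transfer each piece to the centroidal y-axis using Ī + A·d² with d = x − 120:
  plate: d = 0 mm → contributes +80 640 000 mm⁴
  hole 1: d = -40 mm → contributes −2 136 283 mm⁴
  hole 2: d = 40 mm → contributes −2 136 283 mm⁴
Total I = 76 367 434 mm⁴.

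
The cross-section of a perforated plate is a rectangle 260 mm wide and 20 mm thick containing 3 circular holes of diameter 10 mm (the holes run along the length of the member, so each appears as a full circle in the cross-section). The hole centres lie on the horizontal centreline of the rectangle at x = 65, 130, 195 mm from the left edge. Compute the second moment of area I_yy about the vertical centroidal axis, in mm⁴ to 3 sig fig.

Treat the section as a set of non-overlapping primitives; coordinates are from the bounding-box lower-left.
Plate: 260 × 20, A = 5 200 mm², x = 130 mm, Ī = 29 293 333 mm⁴.
Hole 1 (subtracted): ⌀10, A = 78.54 mm², x = 65 mm, Ī = 490.87 mm⁴.
Hole 2 (subtracted): ⌀10, A = 78.54 mm², x = 130 mm, Ī = 490.87 mm⁴.
Hole 3 (subtracted): ⌀10, A = 78.54 mm², x = 195 mm, Ī = 490.87 mm⁴.
By symmetry the centroid is at mid-width, x̄ = 130 mm.
Transfer each piece to the vertical centroidal axis using Ī + A·d² with d = x − 130:
  plate: d = 0 mm → contributes +29 293 333 mm⁴
  hole 1: d = -65 mm → contributes −332 322 mm⁴
  hole 2: d = 0 mm → contributes −490.87 mm⁴
  hole 3: d = 65 mm → contributes −332 322 mm⁴
Total I = 28 628 199 mm⁴.

I_yy ≈ 2.86 × 10⁷ mm⁴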